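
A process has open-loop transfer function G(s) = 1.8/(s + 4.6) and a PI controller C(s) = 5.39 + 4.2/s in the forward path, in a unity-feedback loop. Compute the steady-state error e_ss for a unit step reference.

The open loop C(s)G(s) has a pole at the origin (type 1), so the static position error constant is infinite and e_ss = 1/(1+∞) = 0.

0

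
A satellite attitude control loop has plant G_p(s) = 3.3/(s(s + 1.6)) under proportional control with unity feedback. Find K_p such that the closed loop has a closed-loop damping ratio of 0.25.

K_p = 3.1

Closed-loop characteristic equation: s² + 1.6s + K_p·3.3 = 0.
So ω_n = √(3.3K_p) and 2ζω_n = 1.6, giving ζ = 1.6/(2√(3.3K_p)).
Setting ζ = 0.25: √(3.3K_p) = 1.6/(2·0.25) = 3.2, so K_p = 10.24/3.3 = 3.1.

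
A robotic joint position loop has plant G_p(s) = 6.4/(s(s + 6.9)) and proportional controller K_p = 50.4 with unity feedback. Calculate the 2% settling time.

T_s ≈ 1.16 s

The closed-loop denominator s² + 6.9s + 322.6 gives ω_n = √322.6 = 17.96 and ζ = 6.9/(2ω_n) = 0.1921.
2% settling time T_s ≈ 4/(ζω_n) = 4/3.45 = 1.16 s.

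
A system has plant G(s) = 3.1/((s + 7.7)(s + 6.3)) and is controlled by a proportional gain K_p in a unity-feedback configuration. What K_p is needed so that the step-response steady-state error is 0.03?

K_p = 506

Steady-state error for a unit step on this type-0 loop is 1/(1 + K_p·G(0)).
G(0) = 0.0639. Require 1/(1 + K_p·0.0639) = 0.03, so 1 + 0.0639·K_p = 33.33.
K_p = (33.33 − 1)/0.0639 = 506.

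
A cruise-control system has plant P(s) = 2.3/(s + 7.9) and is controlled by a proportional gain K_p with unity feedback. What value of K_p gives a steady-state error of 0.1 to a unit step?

K_p = 30.9

The loop is type 0, so e_ss(step) = 1/(1 + K_pos) with K_pos = K_p·P(0).
P(0) = 0.2911. Require 1/(1 + K_p·0.2911) = 0.1, so 1 + 0.2911·K_p = 10.
K_p = (10 − 1)/0.2911 = 30.9.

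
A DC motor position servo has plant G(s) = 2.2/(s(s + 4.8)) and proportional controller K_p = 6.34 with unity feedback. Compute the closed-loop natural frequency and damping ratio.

With unity feedback the closed-loop characteristic equation is s² + 4.8s + 6.34·2.2 = s² + 4.8s + 13.95 = 0.
Matching s² + 2ζω_n s + ω_n²: ω_n = √13.95 = 3.735 rad/s and 2ζω_n = 4.8, so ζ = 4.8/(2·3.735) = 0.643.

ω_n = 3.73 rad/s, ζ = 0.643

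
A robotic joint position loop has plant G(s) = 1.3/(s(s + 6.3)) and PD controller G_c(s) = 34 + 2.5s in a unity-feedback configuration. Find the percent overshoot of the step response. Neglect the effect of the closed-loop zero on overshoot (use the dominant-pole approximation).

Forward path: (34 + 2.5s)·1.3/(s(s+6.3)). The closed-loop characteristic equation is s² + (6.3 + 1.3·2.5)s + 1.3·34 = 0.
That is s² + 9.55s + 44.2 = 0, so ω_n = 6.648 rad/s and ζ = 9.55/(2·6.648) = 0.7182.
%OS = 100·exp(−πζ/√(1−ζ²)) = 3.91%.

3.91%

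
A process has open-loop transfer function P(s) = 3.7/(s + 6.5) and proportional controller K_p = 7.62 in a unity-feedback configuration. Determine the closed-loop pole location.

s = -34.69

Closed-loop transfer function: T(s) = K_p·P(s)/(1 + K_p·P(s)) = 28.19/(s + 6.5 + 28.19) = 28.19/(s + 34.69).
The closed-loop pole is at s = −34.69.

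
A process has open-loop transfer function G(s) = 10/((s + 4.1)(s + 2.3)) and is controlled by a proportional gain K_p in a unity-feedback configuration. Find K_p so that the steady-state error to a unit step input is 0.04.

K_p = 22.6

Steady-state error for a unit step on this type-0 loop is 1/(1 + K_p·G(0)).
G(0) = 1.06. Require 1/(1 + K_p·1.06) = 0.04, so 1 + 1.06·K_p = 25.
K_p = (25 − 1)/1.06 = 22.6.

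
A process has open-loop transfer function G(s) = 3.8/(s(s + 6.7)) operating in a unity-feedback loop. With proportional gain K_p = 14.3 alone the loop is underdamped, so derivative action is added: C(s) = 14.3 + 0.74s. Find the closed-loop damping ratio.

Forward path: (14.3 + 0.74s)·3.8/(s(s+6.7)). The closed-loop characteristic equation is s² + (6.7 + 3.8·0.74)s + 3.8·14.3 = 0.
That is s² + 9.512s + 54.34 = 0, so ω_n = 7.372 rad/s and ζ = 9.512/(2·7.372) = 0.6452.

ζ = 0.645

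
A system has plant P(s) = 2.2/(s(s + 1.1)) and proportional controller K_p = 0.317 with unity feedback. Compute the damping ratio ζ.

With unity feedback the closed-loop characteristic equation is s² + 1.1s + 0.317·2.2 = s² + 1.1s + 0.6974 = 0.
So ω_n² = 0.6974 ⇒ ω_n = 0.8351 rad/s, and ζ = 1.1/(2ω_n) = 0.659.

ζ = 0.659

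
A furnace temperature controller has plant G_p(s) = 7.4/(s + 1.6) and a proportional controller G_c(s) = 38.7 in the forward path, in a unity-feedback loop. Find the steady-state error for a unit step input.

The loop is type 0. Static position error constant K_pos = G_c(0)·G_p(0) = 38.7·4.625 = 179.
Steady-state error to a unit step: e_ss = 1/(1+K_pos) = 1/180 = 0.00556.

0.00556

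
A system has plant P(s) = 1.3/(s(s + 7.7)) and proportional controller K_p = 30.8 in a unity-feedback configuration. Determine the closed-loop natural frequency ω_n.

The closed-loop denominator is s(s+7.7) + 30.8·1.3 = s² + 7.7s + 40.04.
So ω_n² = 40.04 ⇒ ω_n = 6.328 rad/s, and ζ = 7.7/(2ω_n) = 0.608.

ω_n = 6.33 rad/s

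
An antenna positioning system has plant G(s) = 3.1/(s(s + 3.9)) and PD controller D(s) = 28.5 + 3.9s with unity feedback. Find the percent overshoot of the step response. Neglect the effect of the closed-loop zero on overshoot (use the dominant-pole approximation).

0.621%

Forward path: (28.5 + 3.9s)·3.1/(s(s+3.9)). The closed-loop characteristic equation is s² + (3.9 + 3.1·3.9)s + 3.1·28.5 = 0.
That is s² + 15.99s + 88.35 = 0, so ω_n = 9.399 rad/s and ζ = 15.99/(2·9.399) = 0.8506.
%OS = 100·exp(−πζ/√(1−ζ²)) = 0.621%.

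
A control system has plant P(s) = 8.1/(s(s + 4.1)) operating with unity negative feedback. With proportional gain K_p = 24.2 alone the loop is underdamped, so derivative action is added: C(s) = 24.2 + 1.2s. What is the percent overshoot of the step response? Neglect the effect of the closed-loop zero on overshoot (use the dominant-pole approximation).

Forward path: (24.2 + 1.2s)·8.1/(s(s+4.1)). The closed-loop characteristic equation is s² + (4.1 + 8.1·1.2)s + 8.1·24.2 = 0.
That is s² + 13.82s + 196 = 0, so ω_n = 14 rad/s and ζ = 13.82/(2·14) = 0.4935.
%OS = 100·exp(−πζ/√(1−ζ²)) = 16.8%.

16.8%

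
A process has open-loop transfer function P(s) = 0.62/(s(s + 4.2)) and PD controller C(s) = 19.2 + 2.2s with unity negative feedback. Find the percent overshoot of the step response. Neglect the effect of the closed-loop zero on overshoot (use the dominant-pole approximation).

1.38%

Forward path: (19.2 + 2.2s)·0.62/(s(s+4.2)). The closed-loop characteristic equation is s² + (4.2 + 0.62·2.2)s + 0.62·19.2 = 0.
That is s² + 5.564s + 11.9 = 0, so ω_n = 3.45 rad/s and ζ = 5.564/(2·3.45) = 0.8063.
%OS = 100·exp(−πζ/√(1−ζ²)) = 1.38%.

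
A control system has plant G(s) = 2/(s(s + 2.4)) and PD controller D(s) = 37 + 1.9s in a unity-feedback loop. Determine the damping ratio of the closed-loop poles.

Forward path: (37 + 1.9s)·2/(s(s+2.4)). The closed-loop characteristic equation is s² + (2.4 + 2·1.9)s + 2·37 = 0.
That is s² + 6.2s + 74 = 0, so ω_n = 8.602 rad/s and ζ = 6.2/(2·8.602) = 0.3604.

ζ = 0.36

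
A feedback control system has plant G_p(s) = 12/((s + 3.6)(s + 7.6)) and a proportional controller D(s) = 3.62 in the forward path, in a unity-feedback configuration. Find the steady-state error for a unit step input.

0.386

The loop is type 0. Static position error constant K_pos = D(0)·G_p(0) = 3.62·0.4386 = 1.588.
Steady-state error to a unit step: e_ss = 1/(1+K_pos) = 1/2.588 = 0.386.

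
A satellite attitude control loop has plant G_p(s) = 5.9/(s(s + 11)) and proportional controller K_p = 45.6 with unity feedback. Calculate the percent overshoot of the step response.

Closed-loop characteristic equation: s² + 11s + 269 = 0, so ω_n = 16.4 rad/s and ζ = 11/(2·16.4) = 0.3353.
%OS = 100·exp(−πζ/√(1−ζ²)) = 100·exp(−π·0.3353/√0.8876) = 32.7%.

32.7%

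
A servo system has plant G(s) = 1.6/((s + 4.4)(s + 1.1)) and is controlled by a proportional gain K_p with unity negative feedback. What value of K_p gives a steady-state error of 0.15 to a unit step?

K_p = 17.1

For a type-0 loop with proportional control, e_ss = 1/(1 + K_p·G(0)).
G(0) = 0.3306. Require 1/(1 + K_p·0.3306) = 0.15, so 1 + 0.3306·K_p = 6.667.
K_p = (6.667 − 1)/0.3306 = 17.1.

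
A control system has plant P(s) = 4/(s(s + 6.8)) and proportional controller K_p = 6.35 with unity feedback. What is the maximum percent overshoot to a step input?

5.66%

Closed-loop characteristic equation: s² + 6.8s + 25.4 = 0, so ω_n = 5.04 rad/s and ζ = 6.8/(2·5.04) = 0.6746.
%OS = 100·exp(−πζ/√(1−ζ²)) = 100·exp(−π·0.6746/√0.5449) = 5.66%.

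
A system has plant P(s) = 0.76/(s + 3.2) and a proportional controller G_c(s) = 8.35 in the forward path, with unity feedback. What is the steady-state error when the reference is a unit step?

0.335

The loop is type 0. Static position error constant K_pos = G_c(0)·P(0) = 8.35·0.2375 = 1.983.
Steady-state error to a unit step: e_ss = 1/(1+K_pos) = 1/2.983 = 0.335.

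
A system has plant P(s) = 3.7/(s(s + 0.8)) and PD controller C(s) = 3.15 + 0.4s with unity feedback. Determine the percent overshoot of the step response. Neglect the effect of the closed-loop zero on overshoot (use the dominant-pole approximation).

Forward path: (3.15 + 0.4s)·3.7/(s(s+0.8)). The closed-loop characteristic equation is s² + (0.8 + 3.7·0.4)s + 3.7·3.15 = 0.
That is s² + 2.28s + 11.65 = 0, so ω_n = 3.414 rad/s and ζ = 2.28/(2·3.414) = 0.3339.
%OS = 100·exp(−πζ/√(1−ζ²)) = 32.9%.

32.9%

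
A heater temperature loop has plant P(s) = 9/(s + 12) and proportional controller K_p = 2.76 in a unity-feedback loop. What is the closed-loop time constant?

Closed-loop transfer function: T(s) = K_p·P(s)/(1 + K_p·P(s)) = 24.84/(s + 12 + 24.84) = 24.84/(s + 36.84).
Time constant τ = 1/36.84 = 0.0271 s.

τ = 0.0271 s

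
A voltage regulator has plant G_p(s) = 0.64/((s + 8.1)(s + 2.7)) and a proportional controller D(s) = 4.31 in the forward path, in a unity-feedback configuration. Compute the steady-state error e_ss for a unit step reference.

0.888

The loop is type 0. Static position error constant K_pos = D(0)·G_p(0) = 4.31·0.02926 = 0.1261.
Steady-state error to a unit step: e_ss = 1/(1+K_pos) = 1/1.126 = 0.888.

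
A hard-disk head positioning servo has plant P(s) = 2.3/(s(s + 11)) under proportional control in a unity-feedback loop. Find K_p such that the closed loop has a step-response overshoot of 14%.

From %OS = 100·exp(−πζ/√(1−ζ²)) = 14%, ζ = −ln(0.14)/√(π²+ln²(0.14)) = 0.5305.
Characteristic equation s² + 11s + 2.3K_p = 0 gives ζ = 11/(2√(2.3K_p)).
Setting ζ = 0.5305: √(2.3K_p) = 11/(2·0.5305) = 10.37, so K_p = 107.5/2.3 = 46.7.

K_p = 46.7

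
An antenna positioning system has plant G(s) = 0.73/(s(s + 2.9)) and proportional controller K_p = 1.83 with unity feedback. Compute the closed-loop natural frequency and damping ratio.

ω_n = 1.16 rad/s, ζ = 1.25

The closed-loop denominator is s(s+2.9) + 1.83·0.73 = s² + 2.9s + 1.336.
Matching s² + 2ζω_n s + ω_n²: ω_n = √1.336 = 1.156 rad/s and 2ζω_n = 2.9, so ζ = 2.9/(2·1.156) = 1.25.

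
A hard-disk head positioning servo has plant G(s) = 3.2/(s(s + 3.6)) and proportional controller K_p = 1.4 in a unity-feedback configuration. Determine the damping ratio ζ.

ζ = 0.85

1 + K_p·G(s) = 0 gives s² + 3.6s + 4.48 = 0.
So ω_n² = 4.48 ⇒ ω_n = 2.117 rad/s, and ζ = 3.6/(2ω_n) = 0.85.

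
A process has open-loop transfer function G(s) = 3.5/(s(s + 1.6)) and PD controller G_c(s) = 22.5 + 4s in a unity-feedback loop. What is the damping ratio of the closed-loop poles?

Forward path: (22.5 + 4s)·3.5/(s(s+1.6)). The closed-loop characteristic equation is s² + (1.6 + 3.5·4)s + 3.5·22.5 = 0.
That is s² + 15.6s + 78.75 = 0, so ω_n = 8.874 rad/s and ζ = 15.6/(2·8.874) = 0.879.

ζ = 0.879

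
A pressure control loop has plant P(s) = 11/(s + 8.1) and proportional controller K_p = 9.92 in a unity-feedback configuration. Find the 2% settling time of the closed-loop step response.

T_s ≈ 0.0341 s

Closed-loop transfer function: T(s) = K_p·P(s)/(1 + K_p·P(s)) = 109.1/(s + 8.1 + 109.1) = 109.1/(s + 117.2).
Time constant τ = 1/117.2 = 0.008531 s, so the 2% settling time is about 4τ = 0.0341 s.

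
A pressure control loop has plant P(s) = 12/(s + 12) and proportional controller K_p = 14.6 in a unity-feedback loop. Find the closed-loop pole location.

s = -187.2

Closed-loop transfer function: T(s) = K_p·P(s)/(1 + K_p·P(s)) = 175.2/(s + 12 + 175.2) = 175.2/(s + 187.2).
The closed-loop pole is at s = −187.2.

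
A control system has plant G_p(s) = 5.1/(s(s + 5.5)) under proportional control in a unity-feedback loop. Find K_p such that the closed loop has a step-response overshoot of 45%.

K_p = 24.4

From %OS = 100·exp(−πζ/√(1−ζ²)) = 45%, ζ = −ln(0.45)/√(π²+ln²(0.45)) = 0.2463.
Characteristic equation s² + 5.5s + 5.1K_p = 0 gives ζ = 5.5/(2√(5.1K_p)).
Setting ζ = 0.2463: √(5.1K_p) = 5.5/(2·0.2463) = 11.16, so K_p = 124.6/5.1 = 24.4.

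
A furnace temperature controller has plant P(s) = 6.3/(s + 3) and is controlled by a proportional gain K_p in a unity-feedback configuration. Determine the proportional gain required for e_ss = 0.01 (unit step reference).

K_p = 47.1

The loop is type 0, so e_ss(step) = 1/(1 + K_pos) with K_pos = K_p·P(0).
P(0) = 2.1. Require 1/(1 + K_p·2.1) = 0.01, so 1 + 2.1·K_p = 100.
K_p = (100 − 1)/2.1 = 47.1.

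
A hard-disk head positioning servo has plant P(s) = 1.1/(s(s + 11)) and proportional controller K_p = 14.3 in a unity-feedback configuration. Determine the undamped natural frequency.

With unity feedback the closed-loop characteristic equation is s² + 11s + 14.3·1.1 = s² + 11s + 15.73 = 0.
Matching s² + 2ζω_n s + ω_n²: ω_n = √15.73 = 3.966 rad/s and 2ζω_n = 11, so ζ = 11/(2·3.966) = 1.39.

ω_n = 3.97 rad/s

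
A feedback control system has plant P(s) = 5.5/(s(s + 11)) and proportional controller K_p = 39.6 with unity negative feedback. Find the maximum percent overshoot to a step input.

The closed-loop denominator s² + 11s + 217.8 gives ω_n = √217.8 = 14.76 and ζ = 11/(2ω_n) = 0.3727.
%OS = 100·exp(−πζ/√(1−ζ²)) = 100·exp(−π·0.3727/√0.8611) = 28.3%.

28.3%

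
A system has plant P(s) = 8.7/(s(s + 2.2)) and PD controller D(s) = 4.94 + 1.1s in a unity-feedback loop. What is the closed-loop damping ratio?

ζ = 0.898

Forward path: (4.94 + 1.1s)·8.7/(s(s+2.2)). The closed-loop characteristic equation is s² + (2.2 + 8.7·1.1)s + 8.7·4.94 = 0.
That is s² + 11.77s + 42.98 = 0, so ω_n = 6.556 rad/s and ζ = 11.77/(2·6.556) = 0.8977.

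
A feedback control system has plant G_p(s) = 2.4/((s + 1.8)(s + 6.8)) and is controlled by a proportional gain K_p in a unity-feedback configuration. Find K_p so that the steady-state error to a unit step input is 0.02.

The loop is type 0, so e_ss(step) = 1/(1 + K_pos) with K_pos = K_p·G_p(0).
G_p(0) = 0.1961. Require 1/(1 + K_p·0.1961) = 0.02, so 1 + 0.1961·K_p = 50.
K_p = (50 − 1)/0.1961 = 250.

K_p = 250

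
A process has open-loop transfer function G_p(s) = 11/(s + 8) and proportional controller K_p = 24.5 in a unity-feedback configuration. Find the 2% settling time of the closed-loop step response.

T_s ≈ 0.0144 s

Closed-loop transfer function: T(s) = K_p·G_p(s)/(1 + K_p·G_p(s)) = 269.5/(s + 8 + 269.5) = 269.5/(s + 277.5).
Time constant τ = 1/277.5 = 0.003604 s, so the 2% settling time is about 4τ = 0.0144 s.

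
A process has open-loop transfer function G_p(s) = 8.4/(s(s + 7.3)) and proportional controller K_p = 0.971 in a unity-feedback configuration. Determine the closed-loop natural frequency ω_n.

1 + K_p·G_p(s) = 0 gives s² + 7.3s + 8.156 = 0.
So ω_n² = 8.156 ⇒ ω_n = 2.856 rad/s, and ζ = 7.3/(2ω_n) = 1.28.

ω_n = 2.86 rad/s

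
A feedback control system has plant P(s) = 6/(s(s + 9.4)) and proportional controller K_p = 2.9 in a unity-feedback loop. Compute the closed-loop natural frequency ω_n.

ω_n = 4.17 rad/s

1 + K_p·P(s) = 0 gives s² + 9.4s + 17.4 = 0.
Matching s² + 2ζω_n s + ω_n²: ω_n = √17.4 = 4.171 rad/s and 2ζω_n = 9.4, so ζ = 9.4/(2·4.171) = 1.13.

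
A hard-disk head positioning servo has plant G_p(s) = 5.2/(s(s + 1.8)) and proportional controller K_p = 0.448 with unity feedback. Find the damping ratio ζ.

With unity feedback the closed-loop characteristic equation is s² + 1.8s + 0.448·5.2 = s² + 1.8s + 2.33 = 0.
Matching s² + 2ζω_n s + ω_n²: ω_n = √2.33 = 1.526 rad/s and 2ζω_n = 1.8, so ζ = 1.8/(2·1.526) = 0.59.

ζ = 0.59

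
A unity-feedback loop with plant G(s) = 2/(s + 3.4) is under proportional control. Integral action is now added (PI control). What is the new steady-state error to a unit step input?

0

The integrator makes K_pos = lim_{s→0} C(s)G(s) infinite, so e_ss = 1/(1+K_pos) = 0.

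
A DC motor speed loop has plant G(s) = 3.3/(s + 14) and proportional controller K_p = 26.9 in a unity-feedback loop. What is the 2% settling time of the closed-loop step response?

Closed-loop transfer function: T(s) = K_p·G(s)/(1 + K_p·G(s)) = 88.77/(s + 14 + 88.77) = 88.77/(s + 102.8).
Time constant τ = 1/102.8 = 0.00973 s, so the 2% settling time is about 4τ = 0.0389 s.

T_s ≈ 0.0389 s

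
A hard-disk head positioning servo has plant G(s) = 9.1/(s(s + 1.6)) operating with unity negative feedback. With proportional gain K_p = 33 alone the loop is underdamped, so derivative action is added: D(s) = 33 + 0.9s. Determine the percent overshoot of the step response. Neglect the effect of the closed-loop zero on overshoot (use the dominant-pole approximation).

39.6%

Forward path: (33 + 0.9s)·9.1/(s(s+1.6)). The closed-loop characteristic equation is s² + (1.6 + 9.1·0.9)s + 9.1·33 = 0.
That is s² + 9.79s + 300.3 = 0, so ω_n = 17.33 rad/s and ζ = 9.79/(2·17.33) = 0.2825.
%OS = 100·exp(−πζ/√(1−ζ²)) = 39.6%.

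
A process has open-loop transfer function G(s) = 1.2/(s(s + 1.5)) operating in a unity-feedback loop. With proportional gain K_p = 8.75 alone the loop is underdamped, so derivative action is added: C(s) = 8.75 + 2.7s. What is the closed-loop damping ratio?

Forward path: (8.75 + 2.7s)·1.2/(s(s+1.5)). The closed-loop characteristic equation is s² + (1.5 + 1.2·2.7)s + 1.2·8.75 = 0.
That is s² + 4.74s + 10.5 = 0, so ω_n = 3.24 rad/s and ζ = 4.74/(2·3.24) = 0.7314.

ζ = 0.731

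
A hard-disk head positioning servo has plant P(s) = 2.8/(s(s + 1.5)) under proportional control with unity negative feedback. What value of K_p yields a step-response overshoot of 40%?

K_p = 2.56

From %OS = 100·exp(−πζ/√(1−ζ²)) = 40%, ζ = −ln(0.4)/√(π²+ln²(0.4)) = 0.28.
Characteristic equation s² + 1.5s + 2.8K_p = 0 gives ζ = 1.5/(2√(2.8K_p)).
Setting ζ = 0.28: √(2.8K_p) = 1.5/(2·0.28) = 2.679, so K_p = 7.175/2.8 = 2.56.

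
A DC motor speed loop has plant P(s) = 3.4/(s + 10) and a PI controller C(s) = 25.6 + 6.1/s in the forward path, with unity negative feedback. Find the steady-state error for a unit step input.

0

The open loop C(s)P(s) has a pole at the origin (type 1), so the static position error constant is infinite and e_ss = 1/(1+∞) = 0.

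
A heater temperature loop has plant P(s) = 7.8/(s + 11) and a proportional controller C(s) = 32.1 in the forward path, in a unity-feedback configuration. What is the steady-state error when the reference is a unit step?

The loop is type 0. Static position error constant K_pos = C(0)·P(0) = 32.1·0.7091 = 22.76.
Steady-state error to a unit step: e_ss = 1/(1+K_pos) = 1/23.76 = 0.0421.

0.0421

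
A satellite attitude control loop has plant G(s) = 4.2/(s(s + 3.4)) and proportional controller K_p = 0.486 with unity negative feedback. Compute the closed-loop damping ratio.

ζ = 1.19

1 + K_p·G(s) = 0 gives s² + 3.4s + 2.041 = 0.
Matching s² + 2ζω_n s + ω_n²: ω_n = √2.041 = 1.429 rad/s and 2ζω_n = 3.4, so ζ = 3.4/(2·1.429) = 1.19.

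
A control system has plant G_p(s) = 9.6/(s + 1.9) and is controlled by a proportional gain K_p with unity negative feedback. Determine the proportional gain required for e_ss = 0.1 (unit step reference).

K_p = 1.78

For a type-0 loop with proportional control, e_ss = 1/(1 + K_p·G_p(0)).
G_p(0) = 5.053. Require 1/(1 + K_p·5.053) = 0.1, so 1 + 5.053·K_p = 10.
K_p = (10 − 1)/5.053 = 1.78.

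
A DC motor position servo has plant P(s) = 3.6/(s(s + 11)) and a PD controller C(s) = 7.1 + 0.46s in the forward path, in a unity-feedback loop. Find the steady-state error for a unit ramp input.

0.43

The loop has one pole at the origin (type 1). Velocity error constant K_v = lim_{s→0} s·C(s)P(s) = 7.1·3.6/11 = 2.324.
Steady-state error to a unit ramp: e_ss = 1/K_v = 0.43.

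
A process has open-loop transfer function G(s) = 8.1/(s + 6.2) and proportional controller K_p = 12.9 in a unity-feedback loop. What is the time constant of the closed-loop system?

τ = 0.00903 s

Closed-loop transfer function: T(s) = K_p·G(s)/(1 + K_p·G(s)) = 104.5/(s + 6.2 + 104.5) = 104.5/(s + 110.7).
Time constant τ = 1/110.7 = 0.00903 s.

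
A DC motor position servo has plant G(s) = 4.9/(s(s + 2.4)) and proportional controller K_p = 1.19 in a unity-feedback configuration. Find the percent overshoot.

16.5%

From 1 + K_pG(s) = 0: s² + 2.4s + 5.831 = 0 ⇒ ω_n = 2.415, ζ = 0.4969.
%OS = 100·exp(−πζ/√(1−ζ²)) = 100·exp(−π·0.4969/√0.753) = 16.5%.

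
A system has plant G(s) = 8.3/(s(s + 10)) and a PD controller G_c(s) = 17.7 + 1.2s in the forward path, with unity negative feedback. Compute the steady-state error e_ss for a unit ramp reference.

The loop has one pole at the origin (type 1). Velocity error constant K_v = lim_{s→0} s·G_c(s)G(s) = 17.7·8.3/10 = 14.69.
Steady-state error to a unit ramp: e_ss = 1/K_v = 0.0681.

0.0681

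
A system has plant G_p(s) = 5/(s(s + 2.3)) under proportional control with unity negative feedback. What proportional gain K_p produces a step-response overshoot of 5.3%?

From %OS = 100·exp(−πζ/√(1−ζ²)) = 5.3%, ζ = −ln(0.053)/√(π²+ln²(0.053)) = 0.683.
Characteristic equation s² + 2.3s + 5K_p = 0 gives ζ = 2.3/(2√(5K_p)).
Setting ζ = 0.683: √(5K_p) = 2.3/(2·0.683) = 1.684, so K_p = 2.835/5 = 0.567.

K_p = 0.567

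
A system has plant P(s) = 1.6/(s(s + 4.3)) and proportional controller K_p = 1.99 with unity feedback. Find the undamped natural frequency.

ω_n = 1.78 rad/s

With unity feedback the closed-loop characteristic equation is s² + 4.3s + 1.99·1.6 = s² + 4.3s + 3.184 = 0.
So ω_n² = 3.184 ⇒ ω_n = 1.784 rad/s, and ζ = 4.3/(2ω_n) = 1.2.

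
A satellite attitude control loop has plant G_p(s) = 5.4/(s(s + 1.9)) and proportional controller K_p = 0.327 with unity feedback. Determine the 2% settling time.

T_s ≈ 4.21 s

From 1 + K_pG_p(s) = 0: s² + 1.9s + 1.766 = 0 ⇒ ω_n = 1.329, ζ = 0.7149.
2% settling time T_s ≈ 4/(ζω_n) = 4/0.95 = 4.21 s.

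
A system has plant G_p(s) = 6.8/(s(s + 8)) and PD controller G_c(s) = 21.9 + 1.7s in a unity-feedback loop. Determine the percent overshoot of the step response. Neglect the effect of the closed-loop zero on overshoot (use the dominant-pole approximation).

1.49%

Forward path: (21.9 + 1.7s)·6.8/(s(s+8)). The closed-loop characteristic equation is s² + (8 + 6.8·1.7)s + 6.8·21.9 = 0.
That is s² + 19.56s + 148.9 = 0, so ω_n = 12.2 rad/s and ζ = 19.56/(2·12.2) = 0.8014.
%OS = 100·exp(−πζ/√(1−ζ²)) = 1.49%.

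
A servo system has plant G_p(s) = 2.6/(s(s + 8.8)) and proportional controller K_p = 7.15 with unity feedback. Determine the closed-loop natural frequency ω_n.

ω_n = 4.31 rad/s

1 + K_p·G_p(s) = 0 gives s² + 8.8s + 18.59 = 0.
So ω_n² = 18.59 ⇒ ω_n = 4.312 rad/s, and ζ = 8.8/(2ω_n) = 1.02.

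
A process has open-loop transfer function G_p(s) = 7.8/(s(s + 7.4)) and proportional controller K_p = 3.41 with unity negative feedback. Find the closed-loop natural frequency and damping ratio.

ω_n = 5.16 rad/s, ζ = 0.717

1 + K_p·G_p(s) = 0 gives s² + 7.4s + 26.6 = 0.
So ω_n² = 26.6 ⇒ ω_n = 5.157 rad/s, and ζ = 7.4/(2ω_n) = 0.717.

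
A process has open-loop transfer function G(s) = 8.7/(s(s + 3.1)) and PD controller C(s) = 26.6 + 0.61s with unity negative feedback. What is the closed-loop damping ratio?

Forward path: (26.6 + 0.61s)·8.7/(s(s+3.1)). The closed-loop characteristic equation is s² + (3.1 + 8.7·0.61)s + 8.7·26.6 = 0.
That is s² + 8.407s + 231.4 = 0, so ω_n = 15.21 rad/s and ζ = 8.407/(2·15.21) = 0.2763.

ζ = 0.276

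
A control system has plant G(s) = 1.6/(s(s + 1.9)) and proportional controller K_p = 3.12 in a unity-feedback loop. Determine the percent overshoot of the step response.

Closed-loop characteristic equation: s² + 1.9s + 4.992 = 0, so ω_n = 2.234 rad/s and ζ = 1.9/(2·2.234) = 0.4252.
%OS = 100·exp(−πζ/√(1−ζ²)) = 100·exp(−π·0.4252/√0.8192) = 22.9%.

22.9%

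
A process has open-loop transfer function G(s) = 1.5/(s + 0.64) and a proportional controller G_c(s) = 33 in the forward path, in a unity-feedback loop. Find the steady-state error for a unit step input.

The loop is type 0. Static position error constant K_pos = G_c(0)·G(0) = 33·2.344 = 77.34.
Steady-state error to a unit step: e_ss = 1/(1+K_pos) = 1/78.34 = 0.0128.

0.0128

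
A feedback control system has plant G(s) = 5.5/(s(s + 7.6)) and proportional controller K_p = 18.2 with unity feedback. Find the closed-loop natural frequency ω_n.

1 + K_p·G(s) = 0 gives s² + 7.6s + 100.1 = 0.
Matching s² + 2ζω_n s + ω_n²: ω_n = √100.1 = 10 rad/s and 2ζω_n = 7.6, so ζ = 7.6/(2·10) = 0.38.

ω_n = 10 rad/s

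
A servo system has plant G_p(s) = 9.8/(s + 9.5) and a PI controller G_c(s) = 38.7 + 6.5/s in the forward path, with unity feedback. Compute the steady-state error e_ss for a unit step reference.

0

The open loop G_c(s)G_p(s) has a pole at the origin (type 1), so the static position error constant is infinite and e_ss = 1/(1+∞) = 0.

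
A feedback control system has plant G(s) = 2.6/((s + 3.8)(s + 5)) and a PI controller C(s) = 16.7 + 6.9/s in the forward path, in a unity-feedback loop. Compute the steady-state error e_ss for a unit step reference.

The open loop C(s)G(s) has a pole at the origin (type 1), so the static position error constant is infinite and e_ss = 1/(1+∞) = 0.

0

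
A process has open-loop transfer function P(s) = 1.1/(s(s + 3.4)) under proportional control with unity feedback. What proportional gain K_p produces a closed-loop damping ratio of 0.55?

K_p = 8.69

Closed-loop characteristic equation: s² + 3.4s + K_p·1.1 = 0.
So ω_n = √(1.1K_p) and 2ζω_n = 3.4, giving ζ = 3.4/(2√(1.1K_p)).
Setting ζ = 0.55: √(1.1K_p) = 3.4/(2·0.55) = 3.091, so K_p = 9.554/1.1 = 8.69.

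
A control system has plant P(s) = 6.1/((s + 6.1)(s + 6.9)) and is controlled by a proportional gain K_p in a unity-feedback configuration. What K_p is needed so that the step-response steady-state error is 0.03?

K_p = 223

Steady-state error for a unit step on this type-0 loop is 1/(1 + K_p·P(0)).
P(0) = 0.1449. Require 1/(1 + K_p·0.1449) = 0.03, so 1 + 0.1449·K_p = 33.33.
K_p = (33.33 − 1)/0.1449 = 223.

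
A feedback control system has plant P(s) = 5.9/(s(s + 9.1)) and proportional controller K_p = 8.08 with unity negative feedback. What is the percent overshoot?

The closed-loop denominator s² + 9.1s + 47.67 gives ω_n = √47.67 = 6.904 and ζ = 9.1/(2ω_n) = 0.659.
%OS = 100·exp(−πζ/√(1−ζ²)) = 100·exp(−π·0.659/√0.5657) = 6.38%.

6.38%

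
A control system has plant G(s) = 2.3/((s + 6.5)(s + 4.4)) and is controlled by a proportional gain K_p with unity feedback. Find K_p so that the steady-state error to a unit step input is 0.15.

K_p = 70.5

The loop is type 0, so e_ss(step) = 1/(1 + K_pos) with K_pos = K_p·G(0).
G(0) = 0.08042. Require 1/(1 + K_p·0.08042) = 0.15, so 1 + 0.08042·K_p = 6.667.
K_p = (6.667 − 1)/0.08042 = 70.5.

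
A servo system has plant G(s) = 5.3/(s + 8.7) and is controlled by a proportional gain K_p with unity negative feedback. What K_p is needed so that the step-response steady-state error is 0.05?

K_p = 31.2

The loop is type 0, so e_ss(step) = 1/(1 + K_pos) with K_pos = K_p·G(0).
G(0) = 0.6092. Require 1/(1 + K_p·0.6092) = 0.05, so 1 + 0.6092·K_p = 20.
K_p = (20 − 1)/0.6092 = 31.2.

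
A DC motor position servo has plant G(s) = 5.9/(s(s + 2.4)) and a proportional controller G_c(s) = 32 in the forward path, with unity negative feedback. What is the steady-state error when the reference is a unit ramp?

The loop has one pole at the origin (type 1). Velocity error constant K_v = lim_{s→0} s·G_c(s)G(s) = 32·5.9/2.4 = 78.67.
Steady-state error to a unit ramp: e_ss = 1/K_v = 0.0127.

0.0127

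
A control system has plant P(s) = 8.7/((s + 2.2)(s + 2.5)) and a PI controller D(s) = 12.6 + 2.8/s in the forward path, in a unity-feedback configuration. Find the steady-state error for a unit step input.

The open loop D(s)P(s) has a pole at the origin (type 1), so the static position error constant is infinite and e_ss = 1/(1+∞) = 0.

0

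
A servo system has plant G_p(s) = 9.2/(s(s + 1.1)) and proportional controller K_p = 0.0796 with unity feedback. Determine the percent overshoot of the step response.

7.17%

The closed-loop denominator s² + 1.1s + 0.7323 gives ω_n = √0.7323 = 0.8558 and ζ = 1.1/(2ω_n) = 0.6427.
%OS = 100·exp(−πζ/√(1−ζ²)) = 100·exp(−π·0.6427/√0.5869) = 7.17%.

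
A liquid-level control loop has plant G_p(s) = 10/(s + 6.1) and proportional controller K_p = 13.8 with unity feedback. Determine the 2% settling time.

Closed-loop transfer function: T(s) = K_p·G_p(s)/(1 + K_p·G_p(s)) = 138/(s + 6.1 + 138) = 138/(s + 144.1).
Time constant τ = 1/144.1 = 0.00694 s, so the 2% settling time is about 4τ = 0.0278 s.

T_s ≈ 0.0278 s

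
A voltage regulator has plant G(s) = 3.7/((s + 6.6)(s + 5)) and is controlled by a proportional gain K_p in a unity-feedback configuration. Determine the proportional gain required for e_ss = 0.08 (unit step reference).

K_p = 103

The loop is type 0, so e_ss(step) = 1/(1 + K_pos) with K_pos = K_p·G(0).
G(0) = 0.1121. Require 1/(1 + K_p·0.1121) = 0.08, so 1 + 0.1121·K_p = 12.5.
K_p = (12.5 − 1)/0.1121 = 103.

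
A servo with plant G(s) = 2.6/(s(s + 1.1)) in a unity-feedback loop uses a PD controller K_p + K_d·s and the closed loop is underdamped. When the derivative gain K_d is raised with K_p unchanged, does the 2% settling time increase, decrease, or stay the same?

Characteristic equation s² + (1.1 + 2.6K_d)s + 2.6K_p = 0: raising K_d increases ζω_n = (1.1+2.6K_d)/2 while the loop stays underdamped, so T_s ≈ 4/(ζω_n) decreases.

decrease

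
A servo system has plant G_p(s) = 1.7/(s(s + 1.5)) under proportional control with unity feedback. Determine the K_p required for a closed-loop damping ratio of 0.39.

Closed-loop characteristic equation: s² + 1.5s + K_p·1.7 = 0.
So ω_n = √(1.7K_p) and 2ζω_n = 1.5, giving ζ = 1.5/(2√(1.7K_p)).
Setting ζ = 0.39: √(1.7K_p) = 1.5/(2·0.39) = 1.923, so K_p = 3.698/1.7 = 2.18.

K_p = 2.18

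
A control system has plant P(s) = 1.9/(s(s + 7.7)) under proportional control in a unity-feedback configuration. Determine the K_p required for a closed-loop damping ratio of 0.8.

K_p = 12.2

Closed-loop characteristic equation: s² + 7.7s + K_p·1.9 = 0.
So ω_n = √(1.9K_p) and 2ζω_n = 7.7, giving ζ = 7.7/(2√(1.9K_p)).
Setting ζ = 0.8: √(1.9K_p) = 7.7/(2·0.8) = 4.812, so K_p = 23.16/1.9 = 12.2.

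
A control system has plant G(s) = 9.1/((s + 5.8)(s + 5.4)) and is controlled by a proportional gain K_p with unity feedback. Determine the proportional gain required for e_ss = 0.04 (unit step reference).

K_p = 82.6

For a type-0 loop with proportional control, e_ss = 1/(1 + K_p·G(0)).
G(0) = 0.2905. Require 1/(1 + K_p·0.2905) = 0.04, so 1 + 0.2905·K_p = 25.
K_p = (25 − 1)/0.2905 = 82.6.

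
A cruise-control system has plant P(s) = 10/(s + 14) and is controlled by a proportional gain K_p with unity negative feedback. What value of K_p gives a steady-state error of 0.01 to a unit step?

K_p = 139

For a type-0 loop with proportional control, e_ss = 1/(1 + K_p·P(0)).
P(0) = 0.7143. Require 1/(1 + K_p·0.7143) = 0.01, so 1 + 0.7143·K_p = 100.
K_p = (100 − 1)/0.7143 = 139.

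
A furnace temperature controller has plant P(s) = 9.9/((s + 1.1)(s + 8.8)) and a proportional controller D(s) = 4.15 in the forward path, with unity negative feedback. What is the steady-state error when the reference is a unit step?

0.191

The loop is type 0. Static position error constant K_pos = D(0)·P(0) = 4.15·1.023 = 4.244.
Steady-state error to a unit step: e_ss = 1/(1+K_pos) = 1/5.244 = 0.191.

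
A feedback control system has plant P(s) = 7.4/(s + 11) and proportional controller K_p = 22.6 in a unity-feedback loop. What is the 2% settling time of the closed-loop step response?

Closed-loop transfer function: T(s) = K_p·P(s)/(1 + K_p·P(s)) = 167.2/(s + 11 + 167.2) = 167.2/(s + 178.2).
Time constant τ = 1/178.2 = 0.00561 s, so the 2% settling time is about 4τ = 0.0224 s.

T_s ≈ 0.0224 s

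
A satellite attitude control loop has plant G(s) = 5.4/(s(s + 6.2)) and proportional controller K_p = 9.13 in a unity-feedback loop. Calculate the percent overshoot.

From 1 + K_pG(s) = 0: s² + 6.2s + 49.3 = 0 ⇒ ω_n = 7.022, ζ = 0.4415.
%OS = 100·exp(−πζ/√(1−ζ²)) = 100·exp(−π·0.4415/√0.8051) = 21.3%.

21.3%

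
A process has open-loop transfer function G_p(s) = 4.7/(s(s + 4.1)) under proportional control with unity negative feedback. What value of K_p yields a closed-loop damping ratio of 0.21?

K_p = 20.3

Closed-loop characteristic equation: s² + 4.1s + K_p·4.7 = 0.
So ω_n = √(4.7K_p) and 2ζω_n = 4.1, giving ζ = 4.1/(2√(4.7K_p)).
Setting ζ = 0.21: √(4.7K_p) = 4.1/(2·0.21) = 9.762, so K_p = 95.29/4.7 = 20.3.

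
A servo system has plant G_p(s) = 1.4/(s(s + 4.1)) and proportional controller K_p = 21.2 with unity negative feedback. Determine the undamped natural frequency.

ω_n = 5.45 rad/s

With unity feedback the closed-loop characteristic equation is s² + 4.1s + 21.2·1.4 = s² + 4.1s + 29.68 = 0.
Matching s² + 2ζω_n s + ω_n²: ω_n = √29.68 = 5.448 rad/s and 2ζω_n = 4.1, so ζ = 4.1/(2·5.448) = 0.376.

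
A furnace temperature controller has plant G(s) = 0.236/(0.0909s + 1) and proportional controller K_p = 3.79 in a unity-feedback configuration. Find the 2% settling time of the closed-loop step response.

Closed loop: T(s) = K_p·G/(1+K_p·G) = 0.8944/(0.0909s + 1 + 0.8944), with pole at s = −(1 + 0.8944)/0.0909 = −20.84.
τ = 1/20.84 = 0.04798 s, so 2% settling time ≈ 4τ = 0.192 s.

T_s ≈ 0.192 s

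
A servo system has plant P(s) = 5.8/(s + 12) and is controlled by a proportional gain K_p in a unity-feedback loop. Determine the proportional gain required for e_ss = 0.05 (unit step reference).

For a type-0 loop with proportional control, e_ss = 1/(1 + K_p·P(0)).
P(0) = 0.4833. Require 1/(1 + K_p·0.4833) = 0.05, so 1 + 0.4833·K_p = 20.
K_p = (20 − 1)/0.4833 = 39.3.

K_p = 39.3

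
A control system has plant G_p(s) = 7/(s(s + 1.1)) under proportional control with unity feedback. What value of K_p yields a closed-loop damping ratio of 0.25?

Closed-loop characteristic equation: s² + 1.1s + K_p·7 = 0.
So ω_n = √(7K_p) and 2ζω_n = 1.1, giving ζ = 1.1/(2√(7K_p)).
Setting ζ = 0.25: √(7K_p) = 1.1/(2·0.25) = 2.2, so K_p = 4.84/7 = 0.691.

K_p = 0.691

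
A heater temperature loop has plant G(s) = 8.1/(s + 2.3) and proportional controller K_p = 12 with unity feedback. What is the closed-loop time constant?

Closed-loop transfer function: T(s) = K_p·G(s)/(1 + K_p·G(s)) = 97.2/(s + 2.3 + 97.2) = 97.2/(s + 99.5).
Time constant τ = 1/99.5 = 0.0101 s.

τ = 0.0101 s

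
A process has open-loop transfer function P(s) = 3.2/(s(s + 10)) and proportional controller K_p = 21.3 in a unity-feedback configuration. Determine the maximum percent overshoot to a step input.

9.15%

From 1 + K_pP(s) = 0: s² + 10s + 68.16 = 0 ⇒ ω_n = 8.256, ζ = 0.6056.
%OS = 100·exp(−πζ/√(1−ζ²)) = 100·exp(−π·0.6056/√0.6332) = 9.15%.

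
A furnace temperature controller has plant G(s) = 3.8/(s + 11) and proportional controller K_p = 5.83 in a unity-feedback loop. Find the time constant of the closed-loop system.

Closed-loop transfer function: T(s) = K_p·G(s)/(1 + K_p·G(s)) = 22.15/(s + 11 + 22.15) = 22.15/(s + 33.15).
Time constant τ = 1/33.15 = 0.0302 s.

τ = 0.0302 s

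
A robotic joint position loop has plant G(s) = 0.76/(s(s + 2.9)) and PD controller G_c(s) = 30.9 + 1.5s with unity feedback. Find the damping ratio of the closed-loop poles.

ζ = 0.417

Forward path: (30.9 + 1.5s)·0.76/(s(s+2.9)). The closed-loop characteristic equation is s² + (2.9 + 0.76·1.5)s + 0.76·30.9 = 0.
That is s² + 4.04s + 23.48 = 0, so ω_n = 4.846 rad/s and ζ = 4.04/(2·4.846) = 0.4168.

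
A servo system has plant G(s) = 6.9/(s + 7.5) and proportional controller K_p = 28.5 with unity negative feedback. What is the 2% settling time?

T_s ≈ 0.0196 s

Closed-loop transfer function: T(s) = K_p·G(s)/(1 + K_p·G(s)) = 196.7/(s + 7.5 + 196.7) = 196.7/(s + 204.2).
Time constant τ = 1/204.2 = 0.004898 s, so the 2% settling time is about 4τ = 0.0196 s.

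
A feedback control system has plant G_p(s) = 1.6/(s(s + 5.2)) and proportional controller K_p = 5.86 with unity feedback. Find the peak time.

Closed-loop characteristic equation: s² + 5.2s + 9.376 = 0, so ω_n = 3.062 rad/s and ζ = 5.2/(2·3.062) = 0.8491.
Damped frequency ω_d = ω_n√(1−ζ²) = 1.617 rad/s, so peak time T_p = π/ω_d = 1.94 s.

T_p = 1.94 s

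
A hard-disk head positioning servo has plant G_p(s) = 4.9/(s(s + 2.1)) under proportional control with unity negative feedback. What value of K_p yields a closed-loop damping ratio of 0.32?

Closed-loop characteristic equation: s² + 2.1s + K_p·4.9 = 0.
So ω_n = √(4.9K_p) and 2ζω_n = 2.1, giving ζ = 2.1/(2√(4.9K_p)).
Setting ζ = 0.32: √(4.9K_p) = 2.1/(2·0.32) = 3.281, so K_p = 10.77/4.9 = 2.2.

K_p = 2.2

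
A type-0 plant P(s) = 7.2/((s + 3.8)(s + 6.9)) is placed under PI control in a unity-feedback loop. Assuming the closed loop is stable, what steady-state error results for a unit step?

The PI controller's integrator makes the forward path type 1, so e_ss to a step is zero.

0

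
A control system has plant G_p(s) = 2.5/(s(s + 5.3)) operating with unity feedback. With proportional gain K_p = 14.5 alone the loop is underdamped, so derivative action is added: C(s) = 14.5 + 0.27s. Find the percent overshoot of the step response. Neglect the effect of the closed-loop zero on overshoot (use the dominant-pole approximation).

Forward path: (14.5 + 0.27s)·2.5/(s(s+5.3)). The closed-loop characteristic equation is s² + (5.3 + 2.5·0.27)s + 2.5·14.5 = 0.
That is s² + 5.975s + 36.25 = 0, so ω_n = 6.021 rad/s and ζ = 5.975/(2·6.021) = 0.4962.
%OS = 100·exp(−πζ/√(1−ζ²)) = 16.6%.

16.6%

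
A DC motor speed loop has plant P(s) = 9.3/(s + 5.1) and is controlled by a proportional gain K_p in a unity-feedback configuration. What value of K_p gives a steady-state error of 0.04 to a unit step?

For a type-0 loop with proportional control, e_ss = 1/(1 + K_p·P(0)).
P(0) = 1.824. Require 1/(1 + K_p·1.824) = 0.04, so 1 + 1.824·K_p = 25.
K_p = (25 − 1)/1.824 = 13.2.

K_p = 13.2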